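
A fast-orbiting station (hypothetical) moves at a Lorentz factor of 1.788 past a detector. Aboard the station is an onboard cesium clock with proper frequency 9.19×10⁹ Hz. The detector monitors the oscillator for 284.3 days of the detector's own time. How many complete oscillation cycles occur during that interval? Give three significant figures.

γ = 1.788
During 284.3 days of lab time, the oscillator's proper time advances by τ = Δt/γ = 284.3/1.788 = 159.0 days = 1.374×10⁷ s.
N = f × τ = 9.19×10⁹ × 1.374×10⁷ = 1.263×10¹⁷.

N = 1.26×10¹⁷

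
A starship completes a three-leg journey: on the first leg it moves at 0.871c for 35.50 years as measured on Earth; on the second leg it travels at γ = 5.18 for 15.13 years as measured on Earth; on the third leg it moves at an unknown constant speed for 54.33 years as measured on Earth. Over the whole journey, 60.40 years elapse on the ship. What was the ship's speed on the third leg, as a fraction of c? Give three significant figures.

Leg 1: γ = 1/√(1 − 0.871²) = 1/√0.2414 = 2.035; τ_1 = 35.50/2.035 = 17.44 years.
Leg 2: γ = 5.18; τ_2 = 15.13/5.180 = 2.921 years.
Leg 3: speed unknown; τ_3 = 54.33/γ_3.
Total proper time: 17.44 + 2.921 + τ_3 = 60.40, so τ_3 = 60.40 − 20.36 = 40.04 years.
γ_3 = 54.33/40.04 = 1.357; β = √(1 − 1/γ²) = √0.4569.

β = 0.676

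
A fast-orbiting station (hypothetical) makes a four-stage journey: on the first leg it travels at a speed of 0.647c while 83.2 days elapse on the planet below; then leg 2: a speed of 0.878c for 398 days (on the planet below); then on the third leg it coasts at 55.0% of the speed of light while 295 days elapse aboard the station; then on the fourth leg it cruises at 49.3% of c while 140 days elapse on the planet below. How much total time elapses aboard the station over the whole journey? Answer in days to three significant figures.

Leg 1: γ = 1/√(1 − 0.647²) = 1/√0.5814 = 1.311; τ_1 = 83.2/1.311 = 63.44 days.
Leg 2: γ = 1/√(1 − 0.878²) = 1/√0.2291 = 2.089; τ_2 = 398/2.089 = 190.5 days.
Leg 3: 295 days is already measured aboard the station.
Leg 4: β = 0.493; γ = 1/√(1 − 0.493²) = 1/√0.7570 = 1.149; τ_4 = 140/1.149 = 121.8 days.
Total: 63.44 + 190.5 + 295.0 + 121.8 days.

τ = 671 days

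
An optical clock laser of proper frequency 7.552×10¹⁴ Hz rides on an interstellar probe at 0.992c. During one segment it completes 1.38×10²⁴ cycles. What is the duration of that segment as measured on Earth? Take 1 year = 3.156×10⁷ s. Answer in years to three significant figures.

γ = 1/√(1 − 0.992²) = 1/√0.01594 = 7.922
Proper time for N cycles: τ = N/f = 1.38×10²⁴/(7.552×10¹⁴) = 1.827×10⁹ s = 57.90 years.
Lab-frame duration Δt = γτ = 7.922 × 57.90 = 458.7 years.

Δt = 459 years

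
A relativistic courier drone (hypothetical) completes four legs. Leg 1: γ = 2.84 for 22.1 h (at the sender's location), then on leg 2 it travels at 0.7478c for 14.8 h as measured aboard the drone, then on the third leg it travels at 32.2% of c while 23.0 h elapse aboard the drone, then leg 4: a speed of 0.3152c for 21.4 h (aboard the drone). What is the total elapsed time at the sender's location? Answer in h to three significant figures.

Leg 1: 22.1 h is already measured at the sender's location.
Leg 2: γ = 1/√(1 − 0.7478²) = 1/√0.4408 = 1.506; Δt_2 = 1.506 × 14.8 = 22.29 h.
Leg 3: β = 0.322; γ = 1/√(1 − 0.322²) = 1/√0.8963 = 1.056; Δt_3 = 1.056 × 23.0 = 24.29 h.
Leg 4: γ = 1/√(1 − 0.3152²) = 1/√0.9006 = 1.054; Δt_4 = 1.054 × 21.4 = 22.55 h.
Total: 22.10 + 22.29 + 24.29 + 22.55 h.

Δt = 91.2 h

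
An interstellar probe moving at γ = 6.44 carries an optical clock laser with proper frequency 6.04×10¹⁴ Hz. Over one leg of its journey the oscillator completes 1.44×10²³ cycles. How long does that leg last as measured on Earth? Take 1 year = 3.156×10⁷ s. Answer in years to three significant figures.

γ = 6.44
Proper time for N cycles: τ = N/f = 1.44×10²³/(6.04×10¹⁴) = 2.384×10⁸ s = 7.554 years.
Lab-frame duration Δt = γτ = 6.440 × 7.554 = 48.65 years.

Δt = 48.6 years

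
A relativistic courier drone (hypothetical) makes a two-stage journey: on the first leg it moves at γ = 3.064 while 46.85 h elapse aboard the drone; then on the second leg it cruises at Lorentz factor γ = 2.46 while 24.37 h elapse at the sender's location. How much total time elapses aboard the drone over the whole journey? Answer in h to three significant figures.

Leg 1: 46.85 h is already measured aboard the drone.
Leg 2: γ = 2.46; τ_2 = 24.37/2.460 = 9.907 h.
Total: 46.85 + 9.907 h.

τ = 56.8 h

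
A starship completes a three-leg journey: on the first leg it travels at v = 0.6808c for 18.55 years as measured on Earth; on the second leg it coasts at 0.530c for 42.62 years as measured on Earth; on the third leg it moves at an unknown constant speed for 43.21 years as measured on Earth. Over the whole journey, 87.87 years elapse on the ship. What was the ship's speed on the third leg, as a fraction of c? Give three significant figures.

β = 0.470

Leg 1: γ = 1/√(1 − 0.6808²) = 1/√0.5365 = 1.365; τ_1 = 18.55/1.365 = 13.59 years.
Leg 2: γ = 1/√(1 − 0.530²) = 1/√0.7191 = 1.179; τ_2 = 42.62/1.179 = 36.14 years.
Leg 3: speed unknown; τ_3 = 43.21/γ_3.
Total proper time: 13.59 + 36.14 + τ_3 = 87.87, so τ_3 = 87.87 − 49.73 = 38.14 years.
γ_3 = 43.21/38.14 = 1.133; β = √(1 − 1/γ²) = √0.2209.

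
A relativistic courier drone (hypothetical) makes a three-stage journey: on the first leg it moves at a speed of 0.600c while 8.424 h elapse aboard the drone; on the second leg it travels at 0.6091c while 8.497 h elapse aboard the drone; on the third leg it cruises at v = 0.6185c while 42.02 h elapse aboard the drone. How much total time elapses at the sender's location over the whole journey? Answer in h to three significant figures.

Leg 1: γ = 1/√(1 − 0.600²) = 1/√0.6400 = 1.250; Δt_1 = 1.250 × 8.424 = 10.53 h.
Leg 2: γ = 1/√(1 − 0.6091²) = 1/√0.6290 = 1.261; Δt_2 = 1.261 × 8.497 = 10.71 h.
Leg 3: γ = 1/√(1 − 0.6185²) = 1/√0.6175 = 1.273; Δt_3 = 1.273 × 42.02 = 53.48 h.
Total: 10.53 + 10.71 + 53.48 h.

Δt = 74.7 h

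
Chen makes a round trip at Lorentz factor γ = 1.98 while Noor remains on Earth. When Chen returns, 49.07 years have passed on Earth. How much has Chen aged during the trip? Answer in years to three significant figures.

γ = 1.98
Chen's clock measures proper time along the trip: τ = Δt/γ = 49.07/1.980 years.

τ = 24.8 years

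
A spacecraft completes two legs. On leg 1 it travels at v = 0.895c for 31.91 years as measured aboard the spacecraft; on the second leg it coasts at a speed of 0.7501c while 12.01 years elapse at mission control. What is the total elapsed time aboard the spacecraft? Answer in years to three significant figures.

τ = 39.9 years

Leg 1: 31.91 years is already measured aboard the spacecraft.
Leg 2: γ = 1/√(1 − 0.7501²) = 1/√0.4373 = 1.512; τ_2 = 12.01/1.512 = 7.943 years.
Total: 31.91 + 7.943 years.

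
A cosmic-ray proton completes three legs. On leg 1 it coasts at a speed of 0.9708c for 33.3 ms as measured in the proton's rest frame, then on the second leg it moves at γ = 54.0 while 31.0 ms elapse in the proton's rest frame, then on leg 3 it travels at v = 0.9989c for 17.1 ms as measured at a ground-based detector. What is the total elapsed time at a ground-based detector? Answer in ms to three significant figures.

Leg 1: γ = 1/√(1 − 0.9708²) = 1/√0.05755 = 4.169; Δt_1 = 4.169 × 33.3 = 138.8 ms.
Leg 2: γ = 54.0; Δt_2 = 54.00 × 31.0 = 1674 ms.
Leg 3: 17.1 ms is already measured at a ground-based detector.
Total: 138.8 + 1674 + 17.10 ms.

Δt = 1830 ms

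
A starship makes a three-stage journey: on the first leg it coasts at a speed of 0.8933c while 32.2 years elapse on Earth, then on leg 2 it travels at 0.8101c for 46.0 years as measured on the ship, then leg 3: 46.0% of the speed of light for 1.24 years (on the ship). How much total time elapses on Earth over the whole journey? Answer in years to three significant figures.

Δt = 112 years

Leg 1: 32.2 years is already measured on Earth.
Leg 2: γ = 1/√(1 − 0.8101²) = 1/√0.3437 = 1.706; Δt_2 = 1.706 × 46.0 = 78.46 years.
Leg 3: β = 0.460; γ = 1/√(1 − 0.460²) = 1/√0.7884 = 1.126; Δt_3 = 1.126 × 1.24 = 1.397 years.
Total: 32.20 + 78.46 + 1.397 years.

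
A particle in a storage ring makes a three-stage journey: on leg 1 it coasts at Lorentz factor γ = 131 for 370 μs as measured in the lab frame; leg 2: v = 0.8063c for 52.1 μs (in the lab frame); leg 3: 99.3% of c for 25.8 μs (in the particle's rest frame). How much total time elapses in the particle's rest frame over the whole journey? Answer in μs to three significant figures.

Leg 1: γ = 131; τ_1 = 370/131.0 = 2.824 μs.
Leg 2: γ = 1/√(1 − 0.8063²) = 1/√0.3499 = 1.691; τ_2 = 52.1/1.691 = 30.82 μs.
Leg 3: 25.8 μs is already measured in the particle's rest frame.
Total: 2.824 + 30.82 + 25.80 μs.

τ = 59.4 μs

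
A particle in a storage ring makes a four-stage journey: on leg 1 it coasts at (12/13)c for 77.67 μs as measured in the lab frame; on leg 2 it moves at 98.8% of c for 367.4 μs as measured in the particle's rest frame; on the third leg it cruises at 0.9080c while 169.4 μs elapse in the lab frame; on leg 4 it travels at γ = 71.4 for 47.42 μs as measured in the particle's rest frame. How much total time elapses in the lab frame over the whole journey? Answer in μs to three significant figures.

Δt = 6010 μs

Leg 1: 77.67 μs is already measured in the lab frame.
Leg 2: β = 0.988; γ = 1/√(1 − 0.988²) = 1/√0.02386 = 6.474; Δt_2 = 6.474 × 367.4 = 2379 μs.
Leg 3: 169.4 μs is already measured in the lab frame.
Leg 4: γ = 71.4; Δt_4 = 71.40 × 47.42 = 3386 μs.
Total: 77.67 + 2379 + 169.4 + 3386 μs.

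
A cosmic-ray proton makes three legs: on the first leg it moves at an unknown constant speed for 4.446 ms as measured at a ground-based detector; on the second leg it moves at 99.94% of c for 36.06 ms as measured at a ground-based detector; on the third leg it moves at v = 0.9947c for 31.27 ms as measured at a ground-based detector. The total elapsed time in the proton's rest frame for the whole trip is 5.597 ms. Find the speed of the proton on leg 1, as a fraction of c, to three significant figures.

Leg 1: speed unknown; τ_1 = 4.446/γ_1.
Leg 2: β = 0.9994; γ = 1/√(1 − 0.9994²) = 1/√0.001200 = 28.87; τ_2 = 36.06/28.87 = 1.249 ms.
Leg 3: γ = 1/√(1 − 0.9947²) = 1/√0.01057 = 9.726; τ_3 = 31.27/9.726 = 3.215 ms.
Total proper time: τ_1 + 1.249 + 3.215 = 5.597, so τ_1 = 5.597 − 4.464 = 1.133 ms.
γ_1 = 4.446/1.133 = 3.925; β = √(1 − 1/γ²) = √0.9351.

β = 0.967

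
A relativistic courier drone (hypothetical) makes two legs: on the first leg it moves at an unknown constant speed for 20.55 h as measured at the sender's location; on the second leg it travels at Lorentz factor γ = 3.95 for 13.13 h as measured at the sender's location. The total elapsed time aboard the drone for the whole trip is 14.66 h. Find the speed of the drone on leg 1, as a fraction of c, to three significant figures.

β = 0.834

Leg 1: speed unknown; τ_1 = 20.55/γ_1.
Leg 2: γ = 3.95; τ_2 = 13.13/3.950 = 3.324 h.
Total proper time: τ_1 + 3.324 = 14.66, so τ_1 = 14.66 − 3.324 = 11.34 h.
γ_1 = 20.55/11.34 = 1.813; β = √(1 − 1/γ²) = √0.6957.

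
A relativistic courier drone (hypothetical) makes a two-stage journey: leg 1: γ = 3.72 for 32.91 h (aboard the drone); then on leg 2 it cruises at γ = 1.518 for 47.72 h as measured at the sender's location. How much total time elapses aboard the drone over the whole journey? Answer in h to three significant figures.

τ = 64.3 h

Leg 1: 32.91 h is already measured aboard the drone.
Leg 2: γ = 1.518; τ_2 = 47.72/1.518 = 31.44 h.
Total: 32.91 + 31.44 h.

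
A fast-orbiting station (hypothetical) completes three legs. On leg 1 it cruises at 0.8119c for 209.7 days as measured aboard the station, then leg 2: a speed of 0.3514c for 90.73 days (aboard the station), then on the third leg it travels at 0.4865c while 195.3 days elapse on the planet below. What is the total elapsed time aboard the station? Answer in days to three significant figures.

τ = 471 days

Leg 1: 209.7 days is already measured aboard the station.
Leg 2: 90.73 days is already measured aboard the station.
Leg 3: γ = 1/√(1 − 0.4865²) = 1/√0.7633 = 1.145; τ_3 = 195.3/1.145 = 170.6 days.
Total: 209.7 + 90.73 + 170.6 days.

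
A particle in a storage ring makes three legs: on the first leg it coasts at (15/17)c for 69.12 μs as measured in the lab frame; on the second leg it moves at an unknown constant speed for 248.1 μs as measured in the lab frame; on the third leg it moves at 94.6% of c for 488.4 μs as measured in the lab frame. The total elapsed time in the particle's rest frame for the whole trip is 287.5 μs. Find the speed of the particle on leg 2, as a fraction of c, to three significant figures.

Leg 1: γ = 1/√(1 − (15/17)²) = 17/8 = 2.125; τ_1 = 69.12/2.125 = 32.53 μs.
Leg 2: speed unknown; τ_2 = 248.1/γ_2.
Leg 3: β = 0.946; γ = 1/√(1 − 0.946²) = 1/√0.1051 = 3.085; τ_3 = 488.4/3.085 = 158.3 μs.
Total proper time: 32.53 + τ_2 + 158.3 = 287.5, so τ_2 = 287.5 − 190.9 = 96.65 μs.
γ_2 = 248.1/96.65 = 2.567; β = √(1 − 1/γ²) = √0.8482.

β = 0.921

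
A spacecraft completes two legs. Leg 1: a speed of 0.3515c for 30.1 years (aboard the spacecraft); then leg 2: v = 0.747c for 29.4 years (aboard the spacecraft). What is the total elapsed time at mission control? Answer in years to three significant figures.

Δt = 76.4 years

Leg 1: γ = 1/√(1 − 0.3515²) = 1/√0.8764 = 1.068; Δt_1 = 1.068 × 30.1 = 32.15 years.
Leg 2: γ = 1/√(1 − 0.747²) = 1/√0.4420 = 1.504; Δt_2 = 1.504 × 29.4 = 44.22 years.
Total: 32.15 + 44.22 years.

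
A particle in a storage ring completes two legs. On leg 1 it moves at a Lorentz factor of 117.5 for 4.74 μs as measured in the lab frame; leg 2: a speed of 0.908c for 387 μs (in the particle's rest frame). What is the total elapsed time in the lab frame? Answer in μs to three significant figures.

Δt = 928 μs

Leg 1: 4.74 μs is already measured in the lab frame.
Leg 2: γ = 1/√(1 − 0.908²) = 1/√0.1755 = 2.387; Δt_2 = 2.387 × 387 = 923.7 μs.
Total: 4.740 + 923.7 μs.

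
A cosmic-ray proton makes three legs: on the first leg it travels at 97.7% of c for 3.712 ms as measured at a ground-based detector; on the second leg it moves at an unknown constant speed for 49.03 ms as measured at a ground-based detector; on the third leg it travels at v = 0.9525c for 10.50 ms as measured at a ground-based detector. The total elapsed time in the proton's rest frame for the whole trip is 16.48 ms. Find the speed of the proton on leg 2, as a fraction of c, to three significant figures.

β = 0.967

Leg 1: β = 0.977; γ = 1/√(1 − 0.977²) = 1/√0.04547 = 4.690; τ_1 = 3.712/4.690 = 0.7915 ms.
Leg 2: speed unknown; τ_2 = 49.03/γ_2.
Leg 3: γ = 1/√(1 − 0.9525²) = 1/√0.09274 = 3.284; τ_3 = 10.50/3.284 = 3.198 ms.
Total proper time: 0.7915 + τ_2 + 3.198 = 16.48, so τ_2 = 16.48 − 3.989 = 12.49 ms.
γ_2 = 49.03/12.49 = 3.925; β = √(1 − 1/γ²) = √0.9351.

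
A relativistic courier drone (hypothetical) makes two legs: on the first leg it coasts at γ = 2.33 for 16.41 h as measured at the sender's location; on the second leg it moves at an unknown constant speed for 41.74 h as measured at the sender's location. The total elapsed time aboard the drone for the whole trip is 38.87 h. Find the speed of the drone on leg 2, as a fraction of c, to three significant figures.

Leg 1: γ = 2.33; τ_1 = 16.41/2.330 = 7.043 h.
Leg 2: speed unknown; τ_2 = 41.74/γ_2.
Total proper time: 7.043 + τ_2 = 38.87, so τ_2 = 38.87 − 7.043 = 31.83 h.
γ_2 = 41.74/31.83 = 1.311; β = √(1 − 1/γ²) = √0.4186.

β = 0.647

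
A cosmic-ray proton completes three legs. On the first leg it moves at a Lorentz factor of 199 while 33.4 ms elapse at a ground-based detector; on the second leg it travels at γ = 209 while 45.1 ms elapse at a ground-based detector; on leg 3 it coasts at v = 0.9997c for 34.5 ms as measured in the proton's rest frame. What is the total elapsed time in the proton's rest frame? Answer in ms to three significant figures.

Leg 1: γ = 199; τ_1 = 33.4/199.0 = 0.1678 ms.
Leg 2: γ = 209; τ_2 = 45.1/209.0 = 0.2158 ms.
Leg 3: 34.5 ms is already measured in the proton's rest frame.
Total: 0.1678 + 0.2158 + 34.50 ms.

τ = 34.9 ms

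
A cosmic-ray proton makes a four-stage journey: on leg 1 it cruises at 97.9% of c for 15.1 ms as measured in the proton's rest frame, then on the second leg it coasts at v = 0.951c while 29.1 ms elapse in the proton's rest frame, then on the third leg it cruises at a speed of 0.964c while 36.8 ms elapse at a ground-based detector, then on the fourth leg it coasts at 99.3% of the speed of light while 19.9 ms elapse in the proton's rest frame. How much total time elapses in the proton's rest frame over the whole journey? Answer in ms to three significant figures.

τ = 73.9 ms

Leg 1: 15.1 ms is already measured in the proton's rest frame.
Leg 2: 29.1 ms is already measured in the proton's rest frame.
Leg 3: γ = 1/√(1 − 0.964²) = 1/√0.07070 = 3.761; τ_3 = 36.8/3.761 = 9.785 ms.
Leg 4: 19.9 ms is already measured in the proton's rest frame.
Total: 15.10 + 29.10 + 9.785 + 19.90 ms.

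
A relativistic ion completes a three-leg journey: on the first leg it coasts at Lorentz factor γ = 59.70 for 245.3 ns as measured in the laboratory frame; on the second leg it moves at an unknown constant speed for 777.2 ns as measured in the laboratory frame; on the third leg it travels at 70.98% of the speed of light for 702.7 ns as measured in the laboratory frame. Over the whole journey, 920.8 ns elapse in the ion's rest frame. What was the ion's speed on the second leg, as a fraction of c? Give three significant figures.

β = 0.840

Leg 1: γ = 59.70; τ_1 = 245.3/59.70 = 4.109 ns.
Leg 2: speed unknown; τ_2 = 777.2/γ_2.
Leg 3: β = 0.7098; γ = 1/√(1 − 0.7098²) = 1/√0.4962 = 1.420; τ_3 = 702.7/1.420 = 495.0 ns.
Total proper time: 4.109 + τ_2 + 495.0 = 920.8, so τ_2 = 920.8 − 499.1 = 421.7 ns.
γ_2 = 777.2/421.7 = 1.843; β = √(1 − 1/γ²) = √0.7056.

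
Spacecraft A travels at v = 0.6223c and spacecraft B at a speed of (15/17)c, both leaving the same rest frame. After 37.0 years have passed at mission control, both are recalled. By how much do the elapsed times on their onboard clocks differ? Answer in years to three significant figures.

|τ_A − τ_B| = 11.6 years

A: γ = 1/√(1 − 0.6223²) = 1/√0.6127 = 1.278; τ_A = 37.0/1.278 = 28.96 years.
B: γ = 1/√(1 − (15/17)²) = 17/8 = 2.125; τ_B = 37.0/2.125 = 17.41 years.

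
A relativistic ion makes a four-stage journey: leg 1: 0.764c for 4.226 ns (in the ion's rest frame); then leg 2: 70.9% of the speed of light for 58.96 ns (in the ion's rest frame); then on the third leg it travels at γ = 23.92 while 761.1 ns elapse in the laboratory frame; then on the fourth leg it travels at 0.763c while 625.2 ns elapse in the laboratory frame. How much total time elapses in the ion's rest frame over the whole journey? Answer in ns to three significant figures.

τ = 499 ns

Leg 1: 4.226 ns is already measured in the ion's rest frame.
Leg 2: 58.96 ns is already measured in the ion's rest frame.
Leg 3: γ = 23.92; τ_3 = 761.1/23.92 = 31.82 ns.
Leg 4: γ = 1/√(1 − 0.763²) = 1/√0.4178 = 1.547; τ_4 = 625.2/1.547 = 404.1 ns.
Total: 4.226 + 58.96 + 31.82 + 404.1 ns.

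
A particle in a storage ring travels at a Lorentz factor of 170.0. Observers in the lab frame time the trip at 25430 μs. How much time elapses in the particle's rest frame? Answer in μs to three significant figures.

τ = 150 μs

γ = 170.0
The interval measured in the lab frame is the dilated one; the clock in the particle's rest frame measures the proper time τ = Δt/γ = 25430/170.0 μs.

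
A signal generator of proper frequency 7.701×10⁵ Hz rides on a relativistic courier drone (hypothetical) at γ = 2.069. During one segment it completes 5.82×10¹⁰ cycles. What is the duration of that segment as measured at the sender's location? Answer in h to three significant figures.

Δt = 43.4 h

γ = 2.069
Proper time for N cycles: τ = N/f = 5.82×10¹⁰/(7.701×10⁵) = 7.557×10⁴ s = 20.99 h.
Lab-frame duration Δt = γτ = 2.069 × 20.99 = 43.43 h.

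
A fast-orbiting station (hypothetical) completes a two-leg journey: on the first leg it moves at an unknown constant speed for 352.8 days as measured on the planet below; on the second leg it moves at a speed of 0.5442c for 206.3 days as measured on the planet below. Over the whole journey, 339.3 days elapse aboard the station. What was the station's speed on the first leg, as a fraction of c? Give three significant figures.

β = 0.882

Leg 1: speed unknown; τ_1 = 352.8/γ_1.
Leg 2: γ = 1/√(1 − 0.5442²) = 1/√0.7038 = 1.192; τ_2 = 206.3/1.192 = 173.1 days.
Total proper time: τ_1 + 173.1 = 339.3, so τ_1 = 339.3 − 173.1 = 166.2 days.
γ_1 = 352.8/166.2 = 2.122; β = √(1 − 1/γ²) = √0.7780.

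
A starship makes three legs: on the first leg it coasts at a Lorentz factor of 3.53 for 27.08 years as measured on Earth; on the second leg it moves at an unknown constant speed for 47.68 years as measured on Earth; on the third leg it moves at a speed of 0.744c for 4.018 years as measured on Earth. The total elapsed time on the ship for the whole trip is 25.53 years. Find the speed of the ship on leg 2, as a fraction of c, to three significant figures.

β = 0.948

Leg 1: γ = 3.53; τ_1 = 27.08/3.530 = 7.671 years.
Leg 2: speed unknown; τ_2 = 47.68/γ_2.
Leg 3: γ = 1/√(1 − 0.744²) = 1/√0.4465 = 1.497; τ_3 = 4.018/1.497 = 2.685 years.
Total proper time: 7.671 + τ_2 + 2.685 = 25.53, so τ_2 = 25.53 − 10.36 = 15.17 years.
γ_2 = 47.68/15.17 = 3.142; β = √(1 − 1/γ²) = √0.8987.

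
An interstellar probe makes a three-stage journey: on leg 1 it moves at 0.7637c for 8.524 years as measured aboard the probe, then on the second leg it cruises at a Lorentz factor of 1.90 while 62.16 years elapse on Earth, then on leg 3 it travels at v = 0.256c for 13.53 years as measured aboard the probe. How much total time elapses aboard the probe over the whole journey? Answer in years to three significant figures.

τ = 54.8 years

Leg 1: 8.524 years is already measured aboard the probe.
Leg 2: γ = 1.90; τ_2 = 62.16/1.900 = 32.72 years.
Leg 3: 13.53 years is already measured aboard the probe.
Total: 8.524 + 32.72 + 13.53 years.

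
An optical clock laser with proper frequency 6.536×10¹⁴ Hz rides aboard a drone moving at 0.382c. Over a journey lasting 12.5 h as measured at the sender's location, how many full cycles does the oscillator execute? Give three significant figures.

N = 2.72×10¹⁹

γ = 1/√(1 − 0.382²) = 1/√0.8541 = 1.082
The oscillator's own cycle count is N = f × τ where τ is the proper time aboard the drone. τ = Δt/γ = 12.5/1.082 = 11.55 h = 4.159×10⁴ s.
N = 6.536×10¹⁴ × 4.159×10⁴ = 2.718×10¹⁹.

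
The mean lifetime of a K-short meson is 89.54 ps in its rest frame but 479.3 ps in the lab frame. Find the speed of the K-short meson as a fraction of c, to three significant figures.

γ = Δt/τ₀ = 479.3/89.54 = 5.353
β = √(1 − 1/γ²) = √(1 − 0.03490) = √0.9651

v = 0.982c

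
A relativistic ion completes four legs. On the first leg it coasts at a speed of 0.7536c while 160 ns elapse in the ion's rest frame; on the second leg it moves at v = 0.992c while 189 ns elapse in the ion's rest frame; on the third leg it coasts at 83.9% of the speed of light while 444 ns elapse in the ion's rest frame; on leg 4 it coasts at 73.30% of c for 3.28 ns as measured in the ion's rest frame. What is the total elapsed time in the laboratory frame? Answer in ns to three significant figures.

Leg 1: γ = 1/√(1 − 0.7536²) = 1/√0.4321 = 1.521; Δt_1 = 1.521 × 160 = 243.4 ns.
Leg 2: γ = 1/√(1 − 0.992²) = 1/√0.01594 = 7.922; Δt_2 = 7.922 × 189 = 1497 ns.
Leg 3: β = 0.839; γ = 1/√(1 − 0.839²) = 1/√0.2961 = 1.838; Δt_3 = 1.838 × 444 = 816.0 ns.
Leg 4: β = 0.7330; γ = 1/√(1 − 0.7330²) = 1/√0.4627 = 1.470; Δt_4 = 1.470 × 3.28 = 4.822 ns.
Total: 243.4 + 1497 + 816.0 + 4.822 ns.

Δt = 2560 ns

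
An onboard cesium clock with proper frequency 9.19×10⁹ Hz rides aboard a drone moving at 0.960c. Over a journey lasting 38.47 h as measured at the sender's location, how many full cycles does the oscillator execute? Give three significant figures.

γ = 1/√(1 − 0.960²) = 25/7 ≈ 3.571
The oscillator's own cycle count is N = f × τ where τ is the proper time aboard the drone. τ = Δt/γ = 38.47/3.571 = 10.77 h = 3.878×10⁴ s.
N = 9.19×10⁹ × 3.878×10⁴ = 3.564×10¹⁴.

N = 3.56×10¹⁴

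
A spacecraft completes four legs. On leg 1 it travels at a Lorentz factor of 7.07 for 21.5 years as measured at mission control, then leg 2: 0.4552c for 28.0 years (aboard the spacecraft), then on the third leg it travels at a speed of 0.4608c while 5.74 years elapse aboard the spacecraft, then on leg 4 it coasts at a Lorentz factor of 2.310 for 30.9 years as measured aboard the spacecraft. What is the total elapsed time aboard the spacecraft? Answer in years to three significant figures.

Leg 1: γ = 7.07; τ_1 = 21.5/7.070 = 3.041 years.
Leg 2: 28.0 years is already measured aboard the spacecraft.
Leg 3: 5.74 years is already measured aboard the spacecraft.
Leg 4: 30.9 years is already measured aboard the spacecraft.
Total: 3.041 + 28.00 + 5.740 + 30.90 years.

τ = 67.7 years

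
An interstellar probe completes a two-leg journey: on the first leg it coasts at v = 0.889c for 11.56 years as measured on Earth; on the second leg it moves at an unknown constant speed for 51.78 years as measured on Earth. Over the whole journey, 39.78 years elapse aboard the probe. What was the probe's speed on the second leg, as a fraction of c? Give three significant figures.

Leg 1: γ = 1/√(1 − 0.889²) = 1/√0.2097 = 2.184; τ_1 = 11.56/2.184 = 5.293 years.
Leg 2: speed unknown; τ_2 = 51.78/γ_2.
Total proper time: 5.293 + τ_2 = 39.78, so τ_2 = 39.78 − 5.293 = 34.49 years.
γ_2 = 51.78/34.49 = 1.501; β = √(1 − 1/γ²) = √0.5564.

β = 0.746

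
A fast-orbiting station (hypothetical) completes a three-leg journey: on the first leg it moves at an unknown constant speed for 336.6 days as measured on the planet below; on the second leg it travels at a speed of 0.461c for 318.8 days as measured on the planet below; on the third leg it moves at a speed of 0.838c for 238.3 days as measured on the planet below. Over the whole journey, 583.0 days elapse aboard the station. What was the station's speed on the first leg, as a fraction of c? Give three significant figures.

Leg 1: speed unknown; τ_1 = 336.6/γ_1.
Leg 2: γ = 1/√(1 − 0.461²) = 1/√0.7875 = 1.127; τ_2 = 318.8/1.127 = 282.9 days.
Leg 3: γ = 1/√(1 − 0.838²) = 1/√0.2978 = 1.833; τ_3 = 238.3/1.833 = 130.0 days.
Total proper time: τ_1 + 282.9 + 130.0 = 583.0, so τ_1 = 583.0 − 412.9 = 170.1 days.
γ_1 = 336.6/170.1 = 1.979; β = √(1 − 1/γ²) = √0.7447.

β = 0.863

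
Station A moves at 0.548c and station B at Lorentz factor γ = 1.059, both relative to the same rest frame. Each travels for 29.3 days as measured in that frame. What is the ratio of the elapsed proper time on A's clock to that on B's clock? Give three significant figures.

A: γ = 1/√(1 − 0.548²) = 1/√0.6997 = 1.195. B: γ = 1.059.
τ_A/τ_B = γ_B/γ_A = 1.059/1.195 = 0.8858, so τ_A/τ_B = 0.8858.

τ_A/τ_B = 0.886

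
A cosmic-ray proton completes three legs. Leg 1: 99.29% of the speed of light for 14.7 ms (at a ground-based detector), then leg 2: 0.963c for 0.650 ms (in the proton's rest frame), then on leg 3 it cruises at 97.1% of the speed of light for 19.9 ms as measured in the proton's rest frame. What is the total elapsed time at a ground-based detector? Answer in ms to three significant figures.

Leg 1: 14.7 ms is already measured at a ground-based detector.
Leg 2: γ = 1/√(1 − 0.963²) = 1/√0.07263 = 3.711; Δt_2 = 3.711 × 0.650 = 2.412 ms.
Leg 3: β = 0.971; γ = 1/√(1 − 0.971²) = 1/√0.05716 = 4.183; Δt_3 = 4.183 × 19.9 = 83.24 ms.
Total: 14.70 + 2.412 + 83.24 ms.

Δt = 100 ms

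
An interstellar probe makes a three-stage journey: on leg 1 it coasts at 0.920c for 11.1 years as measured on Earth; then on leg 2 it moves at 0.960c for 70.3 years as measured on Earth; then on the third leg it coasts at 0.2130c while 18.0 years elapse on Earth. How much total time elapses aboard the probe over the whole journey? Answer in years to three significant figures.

Leg 1: γ = 1/√(1 − 0.920²) = 1/√0.1536 = 2.552; τ_1 = 11.1/2.552 = 4.350 years.
Leg 2: γ = 1/√(1 − 0.960²) = 25/7 ≈ 3.571; τ_2 = 70.3/3.571 = 19.68 years.
Leg 3: γ = 1/√(1 − 0.2130²) = 1/√0.9546 = 1.023; τ_3 = 18.0/1.023 = 17.59 years.
Total: 4.350 + 19.68 + 17.59 years.

τ = 41.6 years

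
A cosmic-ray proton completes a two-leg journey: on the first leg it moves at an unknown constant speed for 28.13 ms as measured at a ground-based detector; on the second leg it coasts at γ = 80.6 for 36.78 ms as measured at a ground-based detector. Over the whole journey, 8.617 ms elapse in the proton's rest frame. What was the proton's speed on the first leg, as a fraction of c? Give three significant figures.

β = 0.957

Leg 1: speed unknown; τ_1 = 28.13/γ_1.
Leg 2: γ = 80.6; τ_2 = 36.78/80.60 = 0.4563 ms.
Total proper time: τ_1 + 0.4563 = 8.617, so τ_1 = 8.617 − 0.4563 = 8.161 ms.
γ_1 = 28.13/8.161 = 3.447; β = √(1 − 1/γ²) = √0.9158.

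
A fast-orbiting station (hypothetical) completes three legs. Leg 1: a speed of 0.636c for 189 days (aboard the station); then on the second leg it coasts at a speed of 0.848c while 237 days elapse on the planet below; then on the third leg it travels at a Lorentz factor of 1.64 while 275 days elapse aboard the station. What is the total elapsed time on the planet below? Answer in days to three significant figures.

Leg 1: γ = 1/√(1 − 0.636²) = 1/√0.5955 = 1.296; Δt_1 = 1.296 × 189 = 244.9 days.
Leg 2: 237 days is already measured on the planet below.
Leg 3: γ = 1.64; Δt_3 = 1.640 × 275 = 451.0 days.
Total: 244.9 + 237.0 + 451.0 days.

Δt = 933 days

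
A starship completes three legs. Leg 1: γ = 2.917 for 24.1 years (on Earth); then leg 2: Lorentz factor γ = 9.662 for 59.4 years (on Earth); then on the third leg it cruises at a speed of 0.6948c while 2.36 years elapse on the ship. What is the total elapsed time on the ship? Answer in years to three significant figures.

Leg 1: γ = 2.917; τ_1 = 24.1/2.917 = 8.262 years.
Leg 2: γ = 9.662; τ_2 = 59.4/9.662 = 6.148 years.
Leg 3: 2.36 years is already measured on the ship.
Total: 8.262 + 6.148 + 2.360 years.

τ = 16.8 years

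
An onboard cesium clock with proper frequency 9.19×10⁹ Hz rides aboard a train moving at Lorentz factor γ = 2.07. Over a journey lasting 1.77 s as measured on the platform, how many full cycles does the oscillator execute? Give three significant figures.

N = 7.86×10⁹

γ = 2.07
The oscillator's own cycle count is N = f × τ where τ is the proper time on the train. τ = Δt/γ = 1.77/2.070 = 0.8551 s = 8.551×10⁻¹ s.
N = 9.19×10⁹ × 8.551×10⁻¹ = 7.858×10⁹.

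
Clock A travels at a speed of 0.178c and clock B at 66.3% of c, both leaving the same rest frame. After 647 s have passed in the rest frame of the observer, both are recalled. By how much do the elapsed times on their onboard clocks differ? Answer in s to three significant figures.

A: γ = 1/√(1 − 0.178²) = 1/√0.9683 = 1.016; τ_A = 647/1.016 = 636.7 s.
B: β = 0.663; γ = 1/√(1 − 0.663²) = 1/√0.5604 = 1.336; τ_B = 647/1.336 = 484.4 s.

|τ_A − τ_B| = 152 s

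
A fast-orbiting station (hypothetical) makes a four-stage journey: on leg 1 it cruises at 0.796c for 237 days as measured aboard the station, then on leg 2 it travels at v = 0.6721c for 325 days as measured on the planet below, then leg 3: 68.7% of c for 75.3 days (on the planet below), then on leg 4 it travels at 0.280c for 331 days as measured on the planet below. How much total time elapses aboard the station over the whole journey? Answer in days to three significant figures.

Leg 1: 237 days is already measured aboard the station.
Leg 2: γ = 1/√(1 − 0.6721²) = 1/√0.5483 = 1.351; τ_2 = 325/1.351 = 240.6 days.
Leg 3: β = 0.687; γ = 1/√(1 − 0.687²) = 1/√0.5280 = 1.376; τ_3 = 75.3/1.376 = 54.72 days.
Leg 4: γ = 1/√(1 − 0.280²) = 25/24 ≈ 1.042; τ_4 = 331/1.042 = 317.8 days.
Total: 237.0 + 240.6 + 54.72 + 317.8 days.

τ = 850 days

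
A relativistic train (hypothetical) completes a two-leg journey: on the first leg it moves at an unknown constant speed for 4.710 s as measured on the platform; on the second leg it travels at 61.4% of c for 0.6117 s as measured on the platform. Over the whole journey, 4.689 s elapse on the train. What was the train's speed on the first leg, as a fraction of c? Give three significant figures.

Leg 1: speed unknown; τ_1 = 4.710/γ_1.
Leg 2: β = 0.614; γ = 1/√(1 − 0.614²) = 1/√0.6230 = 1.267; τ_2 = 0.6117/1.267 = 0.4828 s.
Total proper time: τ_1 + 0.4828 = 4.689, so τ_1 = 4.689 − 0.4828 = 4.206 s.
γ_1 = 4.710/4.206 = 1.120; β = √(1 − 1/γ²) = √0.2025.

β = 0.450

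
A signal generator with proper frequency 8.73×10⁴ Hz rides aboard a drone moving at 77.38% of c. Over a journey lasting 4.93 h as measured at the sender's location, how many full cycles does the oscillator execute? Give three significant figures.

β = 0.7738; γ = 1/√(1 − 0.7738²) = 1/√0.4012 = 1.579
The oscillator's own cycle count is N = f × τ where τ is the proper time aboard the drone. τ = Δt/γ = 4.93/1.579 = 3.123 h = 1.124×10⁴ s.
N = 8.73×10⁴ × 1.124×10⁴ = 9.814×10⁸.

N = 9.81×10⁸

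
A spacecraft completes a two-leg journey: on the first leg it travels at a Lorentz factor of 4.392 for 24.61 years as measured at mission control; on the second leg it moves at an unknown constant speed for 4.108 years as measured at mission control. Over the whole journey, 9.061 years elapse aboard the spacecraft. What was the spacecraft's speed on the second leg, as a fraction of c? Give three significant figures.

β = 0.540

Leg 1: γ = 4.392; τ_1 = 24.61/4.392 = 5.603 years.
Leg 2: speed unknown; τ_2 = 4.108/γ_2.
Total proper time: 5.603 + τ_2 = 9.061, so τ_2 = 9.061 − 5.603 = 3.458 years.
γ_2 = 4.108/3.458 = 1.188; β = √(1 − 1/γ²) = √0.2916.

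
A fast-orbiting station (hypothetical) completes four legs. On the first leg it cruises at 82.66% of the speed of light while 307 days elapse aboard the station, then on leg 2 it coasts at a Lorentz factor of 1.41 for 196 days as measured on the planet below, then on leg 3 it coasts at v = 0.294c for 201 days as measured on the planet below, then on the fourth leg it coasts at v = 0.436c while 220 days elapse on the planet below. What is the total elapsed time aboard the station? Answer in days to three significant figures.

τ = 836 days

Leg 1: 307 days is already measured aboard the station.
Leg 2: γ = 1.41; τ_2 = 196/1.410 = 139.0 days.
Leg 3: γ = 1/√(1 − 0.294²) = 1/√0.9136 = 1.046; τ_3 = 201/1.046 = 192.1 days.
Leg 4: γ = 1/√(1 − 0.436²) = 1/√0.8099 = 1.111; τ_4 = 220/1.111 = 198.0 days.
Total: 307.0 + 139.0 + 192.1 + 198.0 days.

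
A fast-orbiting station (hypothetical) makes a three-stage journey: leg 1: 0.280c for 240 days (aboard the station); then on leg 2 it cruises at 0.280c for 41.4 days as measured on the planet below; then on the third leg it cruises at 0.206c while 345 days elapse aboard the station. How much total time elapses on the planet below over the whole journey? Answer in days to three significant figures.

Leg 1: γ = 1/√(1 − 0.280²) = 25/24 ≈ 1.042; Δt_1 = 1.042 × 240 = 250.0 days.
Leg 2: 41.4 days is already measured on the planet below.
Leg 3: γ = 1/√(1 − 0.206²) = 1/√0.9576 = 1.022; Δt_3 = 1.022 × 345 = 352.6 days.
Total: 250.0 + 41.40 + 352.6 days.

Δt = 644 days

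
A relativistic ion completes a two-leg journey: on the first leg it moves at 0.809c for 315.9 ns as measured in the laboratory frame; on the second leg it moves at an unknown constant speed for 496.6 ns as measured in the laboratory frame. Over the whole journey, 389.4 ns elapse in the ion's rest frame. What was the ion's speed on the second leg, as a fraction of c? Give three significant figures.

β = 0.912

Leg 1: γ = 1/√(1 − 0.809²) = 1/√0.3455 = 1.701; τ_1 = 315.9/1.701 = 185.7 ns.
Leg 2: speed unknown; τ_2 = 496.6/γ_2.
Total proper time: 185.7 + τ_2 = 389.4, so τ_2 = 389.4 − 185.7 = 203.7 ns.
γ_2 = 496.6/203.7 = 2.438; β = √(1 − 1/γ²) = √0.8317.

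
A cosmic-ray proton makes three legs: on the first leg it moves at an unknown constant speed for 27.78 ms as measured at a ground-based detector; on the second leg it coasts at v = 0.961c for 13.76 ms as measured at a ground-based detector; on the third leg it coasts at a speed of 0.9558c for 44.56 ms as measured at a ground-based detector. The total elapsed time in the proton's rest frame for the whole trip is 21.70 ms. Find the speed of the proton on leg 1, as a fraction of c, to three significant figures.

β = 0.985

Leg 1: speed unknown; τ_1 = 27.78/γ_1.
Leg 2: γ = 1/√(1 − 0.961²) = 1/√0.07648 = 3.616; τ_2 = 13.76/3.616 = 3.805 ms.
Leg 3: γ = 1/√(1 − 0.9558²) = 1/√0.08645 = 3.401; τ_3 = 44.56/3.401 = 13.10 ms.
Total proper time: τ_1 + 3.805 + 13.10 = 21.70, so τ_1 = 21.70 − 16.91 = 4.793 ms.
γ_1 = 27.78/4.793 = 5.796; β = √(1 − 1/γ²) = √0.9702.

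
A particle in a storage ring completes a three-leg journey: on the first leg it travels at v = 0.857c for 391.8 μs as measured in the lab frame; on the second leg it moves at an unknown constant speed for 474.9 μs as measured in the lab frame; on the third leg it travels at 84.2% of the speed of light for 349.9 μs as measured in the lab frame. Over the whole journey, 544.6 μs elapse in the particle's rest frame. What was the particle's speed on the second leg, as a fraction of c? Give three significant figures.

Leg 1: γ = 1/√(1 − 0.857²) = 1/√0.2656 = 1.941; τ_1 = 391.8/1.941 = 201.9 μs.
Leg 2: speed unknown; τ_2 = 474.9/γ_2.
Leg 3: β = 0.842; γ = 1/√(1 − 0.842²) = 1/√0.2910 = 1.854; τ_3 = 349.9/1.854 = 188.8 μs.
Total proper time: 201.9 + τ_2 + 188.8 = 544.6, so τ_2 = 544.6 − 390.7 = 153.9 μs.
γ_2 = 474.9/153.9 = 3.085; β = √(1 − 1/γ²) = √0.8949.

β = 0.946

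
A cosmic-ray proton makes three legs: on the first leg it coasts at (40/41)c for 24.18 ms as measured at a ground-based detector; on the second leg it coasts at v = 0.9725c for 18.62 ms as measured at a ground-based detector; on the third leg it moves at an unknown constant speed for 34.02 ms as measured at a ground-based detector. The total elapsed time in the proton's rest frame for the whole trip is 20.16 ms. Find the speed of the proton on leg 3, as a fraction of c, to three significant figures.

β = 0.951

Leg 1: γ = 1/√(1 − (40/41)²) = 41/9 ≈ 4.556; τ_1 = 24.18/4.556 = 5.308 ms.
Leg 2: γ = 1/√(1 − 0.9725²) = 1/√0.05424 = 4.294; τ_2 = 18.62/4.294 = 4.337 ms.
Leg 3: speed unknown; τ_3 = 34.02/γ_3.
Total proper time: 5.308 + 4.337 + τ_3 = 20.16, so τ_3 = 20.16 − 9.644 = 10.52 ms.
γ_3 = 34.02/10.52 = 3.235; β = √(1 − 1/γ²) = √0.9045.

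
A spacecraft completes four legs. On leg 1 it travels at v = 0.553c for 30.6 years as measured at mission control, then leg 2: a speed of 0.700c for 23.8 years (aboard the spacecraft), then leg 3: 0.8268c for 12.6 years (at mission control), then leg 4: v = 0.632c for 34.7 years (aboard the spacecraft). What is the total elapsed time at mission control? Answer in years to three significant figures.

Leg 1: 30.6 years is already measured at mission control.
Leg 2: γ = 1/√(1 − 0.700²) = 1/√0.5100 = 1.400; Δt_2 = 1.400 × 23.8 = 33.33 years.
Leg 3: 12.6 years is already measured at mission control.
Leg 4: γ = 1/√(1 − 0.632²) = 1/√0.6006 = 1.290; Δt_4 = 1.290 × 34.7 = 44.78 years.
Total: 30.60 + 33.33 + 12.60 + 44.78 years.

Δt = 121 years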